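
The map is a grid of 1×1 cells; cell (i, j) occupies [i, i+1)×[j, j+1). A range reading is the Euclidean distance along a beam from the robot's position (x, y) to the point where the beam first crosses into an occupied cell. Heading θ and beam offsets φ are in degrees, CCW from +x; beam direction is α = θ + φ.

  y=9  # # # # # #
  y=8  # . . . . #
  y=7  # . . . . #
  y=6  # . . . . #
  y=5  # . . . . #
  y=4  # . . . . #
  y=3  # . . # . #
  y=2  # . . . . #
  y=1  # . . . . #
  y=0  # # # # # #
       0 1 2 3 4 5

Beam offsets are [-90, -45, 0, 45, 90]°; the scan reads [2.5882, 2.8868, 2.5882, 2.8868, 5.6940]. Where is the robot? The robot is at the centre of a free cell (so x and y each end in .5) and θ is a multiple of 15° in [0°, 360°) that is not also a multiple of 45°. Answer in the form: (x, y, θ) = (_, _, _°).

(x, y, θ) = (3.5, 6.5, 165°)

Candidates: 31 free-cell centres × 16 headings = 496 poses. Raycast each; keep the one whose scan matches to 4 dp.
  (4.5, 8.5, 105°): beam 1 = 0.5176 ≠ 2.5882 ✗
  (3.5, 4.5, 30°): beam 1 = 0.5774 ≠ 2.5882 ✗
  (4.5, 7.5, 165°): beam 1 = 1.5529 ≠ 2.5882 ✗
  (2.5, 3.5, 150°): beam 1 = 5.0000 ≠ 2.5882 ✗
  …
  (3.5, 6.5, 165°): r_1=2.5882, r_2=2.8868, r_3=2.5882, r_4=2.8868, r_5=5.6940 — all match ✓
Unique over the lattice → pose = (3.5, 6.5, 165°).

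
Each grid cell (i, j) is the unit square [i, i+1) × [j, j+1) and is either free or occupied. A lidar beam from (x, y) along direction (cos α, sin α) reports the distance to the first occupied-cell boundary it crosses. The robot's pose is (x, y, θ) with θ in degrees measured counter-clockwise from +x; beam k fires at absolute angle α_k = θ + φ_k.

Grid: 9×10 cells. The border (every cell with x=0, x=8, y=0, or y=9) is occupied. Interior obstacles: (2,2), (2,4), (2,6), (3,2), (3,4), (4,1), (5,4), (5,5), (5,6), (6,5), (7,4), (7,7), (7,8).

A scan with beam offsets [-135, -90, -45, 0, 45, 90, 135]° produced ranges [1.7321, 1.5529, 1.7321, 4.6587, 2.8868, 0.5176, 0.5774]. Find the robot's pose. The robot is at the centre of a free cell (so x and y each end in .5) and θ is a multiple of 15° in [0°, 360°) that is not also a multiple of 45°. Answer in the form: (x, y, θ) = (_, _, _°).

(x, y, θ) = (5.5, 7.5, 165°)

Candidates: 43 free-cell centres × 16 headings = 688 poses. Raycast each; keep the one whose scan matches to 4 dp.
  (7.5, 6.5, 330°): beam 1 = 1.5529 ≠ 1.7321 ✗
  (3.5, 7.5, 150°): beam 1 = 3.6235 ≠ 1.7321 ✗
  (4.5, 6.5, 30°): beam 1 = 1.9319 ≠ 1.7321 ✗
  (1.5, 1.5, 210°): beam 1 = 2.5882 ≠ 1.7321 ✗
  …
  (5.5, 7.5, 165°): r_1=1.7321, r_2=1.5529, r_3=1.7321, r_4=4.6587, r_5=2.8868, r_6=0.5176, r_7=0.5774 — all match ✓
Unique over the lattice → pose = (5.5, 7.5, 165°).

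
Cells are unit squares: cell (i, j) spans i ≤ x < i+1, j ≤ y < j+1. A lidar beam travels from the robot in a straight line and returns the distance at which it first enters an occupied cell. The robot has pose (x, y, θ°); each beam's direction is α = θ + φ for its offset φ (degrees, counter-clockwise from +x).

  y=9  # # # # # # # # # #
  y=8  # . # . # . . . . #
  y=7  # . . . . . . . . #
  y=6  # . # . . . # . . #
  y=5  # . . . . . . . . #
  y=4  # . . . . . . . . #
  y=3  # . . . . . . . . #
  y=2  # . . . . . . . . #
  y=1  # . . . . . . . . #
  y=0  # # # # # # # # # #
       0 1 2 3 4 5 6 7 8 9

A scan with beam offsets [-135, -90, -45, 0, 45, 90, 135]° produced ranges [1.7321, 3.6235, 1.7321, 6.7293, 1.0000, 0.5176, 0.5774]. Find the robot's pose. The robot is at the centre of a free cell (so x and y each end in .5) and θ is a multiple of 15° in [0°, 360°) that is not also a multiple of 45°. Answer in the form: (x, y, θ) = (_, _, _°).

Candidates: 60 free-cell centres × 16 headings = 960 poses. Raycast each; keep the one whose scan matches to 4 dp.
  (6.5, 4.5, 345°): beam 1 = 6.3509 ≠ 1.7321 ✗
  (2.5, 2.5, 195°): beam 1 = 7.5056 ≠ 1.7321 ✗
  (5.5, 5.5, 285°): beam 1 = 2.8868 ≠ 1.7321 ✗
  (4.5, 3.5, 195°): beam 1 = 3.0000 ≠ 1.7321 ✗
  …
  (8.5, 7.5, 255°): r_1=1.7321, r_2=3.6235, r_3=1.7321, r_4=6.7293, r_5=1.0000, r_6=0.5176, r_7=0.5774 — all match ✓
Unique over the lattice → pose = (8.5, 7.5, 255°).

(x, y, θ) = (8.5, 7.5, 255°)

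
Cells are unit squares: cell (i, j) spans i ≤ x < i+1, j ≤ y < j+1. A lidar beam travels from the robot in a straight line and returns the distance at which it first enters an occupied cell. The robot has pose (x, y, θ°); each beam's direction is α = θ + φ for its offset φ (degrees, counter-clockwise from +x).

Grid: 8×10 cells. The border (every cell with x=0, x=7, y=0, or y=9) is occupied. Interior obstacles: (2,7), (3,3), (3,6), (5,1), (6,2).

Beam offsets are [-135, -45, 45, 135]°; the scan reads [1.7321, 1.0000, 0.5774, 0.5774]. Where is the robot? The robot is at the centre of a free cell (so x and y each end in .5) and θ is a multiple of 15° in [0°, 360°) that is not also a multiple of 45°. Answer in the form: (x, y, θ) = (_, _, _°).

Candidates: 43 free-cell centres × 16 headings = 688 poses. Raycast each; keep the one whose scan matches to 4 dp.
  (2.5, 4.5, 285°): beam 2 = 3.0000 ≠ 1.0000 ✗
  (4.5, 3.5, 15°): beam 1 = 2.8868 ≠ 1.7321 ✗
  (4.5, 5.5, 60°): beam 1 = 3.6235 ≠ 1.7321 ✗
  …
  (4.5, 1.5, 255°): r_1=1.7321, r_2=1.0000, r_3=0.5774, r_4=0.5774 — all match ✓
Only this pose fits every beam.

(x, y, θ) = (4.5, 1.5, 255°)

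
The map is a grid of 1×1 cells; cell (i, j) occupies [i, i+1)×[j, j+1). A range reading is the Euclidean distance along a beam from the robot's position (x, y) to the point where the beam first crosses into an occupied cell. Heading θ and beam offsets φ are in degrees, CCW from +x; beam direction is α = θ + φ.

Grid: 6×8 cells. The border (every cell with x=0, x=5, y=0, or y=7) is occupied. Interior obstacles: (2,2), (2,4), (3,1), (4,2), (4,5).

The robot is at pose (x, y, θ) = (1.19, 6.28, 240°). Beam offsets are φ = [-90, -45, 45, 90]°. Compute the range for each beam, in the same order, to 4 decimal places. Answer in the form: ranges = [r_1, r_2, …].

beam 1: φ=-90°, α=150°
  dir = (cos 150°, sin 150°) = (-0.8660, 0.5000); from cell (1,6)
  next x-line at t=0.2194, next y-line at t=1.4400; Δt_x=1.1547, Δt_y=2.0000
    x: enter (0,6) at t=0.2194 ← occupied
  → r_1 = 0.2194
beam 2: φ=-45°, α=195°
  dir = (cos 195°, sin 195°) = (-0.9659, -0.2588); from cell (1,6)
  next x-line at t=0.1967, next y-line at t=1.0818; Δt_x=1.0353, Δt_y=3.8637
    x: enter (0,6) at t=0.1967 ← occupied
  → r_2 = 0.1967
beam 3: φ=45°, α=285°
  dir = (cos 285°, sin 285°) = (0.2588, -0.9659); from cell (1,6)
  next x-line at t=3.1296, next y-line at t=0.2899; Δt_x=3.8637, Δt_y=1.0353
    y: enter (1,5) at t=0.2899
    y: enter (1,4) at t=1.3252
    y: enter (1,3) at t=2.3604
    x: enter (2,3) at t=3.1296
    y: enter (2,2) at t=3.3957 ← occupied
  → r_3 = 3.3957
beam 4: φ=90°, α=330°
  dir = (cos 330°, sin 330°) = (0.8660, -0.5000); from cell (1,6)
  next x-line at t=0.9353, next y-line at t=0.5600; Δt_x=1.1547, Δt_y=2.0000
    y: enter (1,5) at t=0.5600
    x: enter (2,5) at t=0.9353
    x: enter (3,5) at t=2.0900
    y: enter (3,4) at t=2.5600
    x: enter (4,4) at t=3.2447
    x: enter (5,4) at t=4.3994 ← occupied
  → r_4 = 4.3994

ranges = [0.2194, 0.1967, 3.3957, 4.3994]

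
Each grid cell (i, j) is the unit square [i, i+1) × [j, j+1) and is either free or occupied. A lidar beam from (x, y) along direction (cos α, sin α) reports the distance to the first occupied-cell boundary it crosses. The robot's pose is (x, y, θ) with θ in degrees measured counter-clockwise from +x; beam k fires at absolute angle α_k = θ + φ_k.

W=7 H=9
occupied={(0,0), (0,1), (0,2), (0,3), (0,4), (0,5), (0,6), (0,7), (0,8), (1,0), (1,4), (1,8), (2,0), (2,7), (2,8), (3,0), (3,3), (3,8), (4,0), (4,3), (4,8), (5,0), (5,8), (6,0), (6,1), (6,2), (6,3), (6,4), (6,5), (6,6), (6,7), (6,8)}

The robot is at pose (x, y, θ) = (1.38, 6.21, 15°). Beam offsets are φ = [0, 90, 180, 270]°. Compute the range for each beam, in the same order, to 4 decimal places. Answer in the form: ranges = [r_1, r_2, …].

beam 1: φ=0°, α=15°
  cosα=0.9659 sinα=0.2588 | (1,6) | tMaxX 0.6419 tMaxY 3.0523 | tΔX 1.0353 tΔY 3.8637
    t=0.6419 [x] (2,6)
    t=1.6771 [x] (3,6)
    t=2.7124 [x] (4,6)
    t=3.0523 [y] (4,7)
    t=3.7477 [x] (5,7)
    t=4.7830 [x] (6,7) — stop
  → r_1 = 4.7830
beam 2: φ=90°, α=105°
  cosα=-0.2588 sinα=0.9659 | (1,6) | tMaxX 1.4682 tMaxY 0.8179 | tΔX 3.8637 tΔY 1.0353
    t=0.8179 [y] (1,7)
    t=1.4682 [x] (0,7) — stop
  → r_2 = 1.4682
beam 3: φ=180°, α=195°
  cosα=-0.9659 sinα=-0.2588 | (1,6) | tMaxX 0.3934 tMaxY 0.8114 | tΔX 1.0353 tΔY 3.8637
    t=0.3934 [x] (0,6) — stop
  → r_3 = 0.3934
beam 4: φ=270°, α=285°
  cosα=0.2588 sinα=-0.9659 | (1,6) | tMaxX 2.3955 tMaxY 0.2174 | tΔX 3.8637 tΔY 1.0353
    t=0.2174 [y] (1,5)
    t=1.2527 [y] (1,4) — stop
  → r_4 = 1.2527

ranges = [4.7830, 1.4682, 0.3934, 1.2527]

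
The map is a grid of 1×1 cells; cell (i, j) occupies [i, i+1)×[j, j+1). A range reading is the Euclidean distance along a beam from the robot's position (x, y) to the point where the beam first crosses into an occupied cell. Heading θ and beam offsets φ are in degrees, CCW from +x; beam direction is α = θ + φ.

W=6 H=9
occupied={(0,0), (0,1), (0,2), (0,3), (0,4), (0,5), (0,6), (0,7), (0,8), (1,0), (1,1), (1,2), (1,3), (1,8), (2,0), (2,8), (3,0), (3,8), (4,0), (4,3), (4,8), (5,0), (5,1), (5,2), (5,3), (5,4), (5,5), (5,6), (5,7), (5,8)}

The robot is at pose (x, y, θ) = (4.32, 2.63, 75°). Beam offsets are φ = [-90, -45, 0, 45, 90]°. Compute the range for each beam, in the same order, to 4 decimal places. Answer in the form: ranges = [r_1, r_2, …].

beam 1: φ=-90°, α=345°
  dir = (cos 345°, sin 345°) = (0.9659, -0.2588); from cell (4,2)
  next x-line at t=0.7040, next y-line at t=2.4341; Δt_x=1.0353, Δt_y=3.8637
    x: enter (5,2) at t=0.7040 ← occupied
  → r_1 = 0.7040
beam 2: φ=-45°, α=30°
  dir = (cos 30°, sin 30°) = (0.8660, 0.5000); from cell (4,2)
  next x-line at t=0.7852, next y-line at t=0.7400; Δt_x=1.1547, Δt_y=2.0000
    y: enter (4,3) at t=0.7400 ← occupied
  → r_2 = 0.7400
beam 3: φ=0°, α=75°
  dir = (cos 75°, sin 75°) = (0.2588, 0.9659); from cell (4,2)
  next x-line at t=2.6273, next y-line at t=0.3831; Δt_x=3.8637, Δt_y=1.0353
    y: enter (4,3) at t=0.3831 ← occupied
  → r_3 = 0.3831
beam 4: φ=45°, α=120°
  dir = (cos 120°, sin 120°) = (-0.5000, 0.8660); from cell (4,2)
  next x-line at t=0.6400, next y-line at t=0.4272; Δt_x=2.0000, Δt_y=1.1547
    y: enter (4,3) at t=0.4272 ← occupied
  → r_4 = 0.4272
beam 5: φ=90°, α=165°
  dir = (cos 165°, sin 165°) = (-0.9659, 0.2588); from cell (4,2)
  next x-line at t=0.3313, next y-line at t=1.4296; Δt_x=1.0353, Δt_y=3.8637
    x: enter (3,2) at t=0.3313
    x: enter (2,2) at t=1.3666
    y: enter (2,3) at t=1.4296
    x: enter (1,3) at t=2.4018 ← occupied
  → r_5 = 2.4018

ranges = [0.7040, 0.7400, 0.3831, 0.4272, 2.4018]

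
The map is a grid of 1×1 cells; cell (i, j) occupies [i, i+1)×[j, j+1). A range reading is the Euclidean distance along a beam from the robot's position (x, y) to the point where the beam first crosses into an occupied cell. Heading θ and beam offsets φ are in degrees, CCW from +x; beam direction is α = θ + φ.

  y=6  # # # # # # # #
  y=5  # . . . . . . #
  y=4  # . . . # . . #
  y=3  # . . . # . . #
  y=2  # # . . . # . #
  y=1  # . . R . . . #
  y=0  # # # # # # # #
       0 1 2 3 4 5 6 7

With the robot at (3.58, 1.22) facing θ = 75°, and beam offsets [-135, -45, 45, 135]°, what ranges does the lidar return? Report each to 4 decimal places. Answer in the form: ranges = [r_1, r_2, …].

ranges = [0.2540, 1.6397, 5.1600, 0.4400]

beam 1: φ=-135°, α=300°
  direction (0.5000, -0.8660); cell (3,1); t to first gridline: x 0.8400, y 0.2540 (then +2.0000 / +1.1547)
    (3,0) via y @ 0.2540  # hit
  → r_1 = 0.2540
beam 2: φ=-45°, α=30°
  direction (0.8660, 0.5000); cell (3,1); t to first gridline: x 0.4850, y 1.5600 (then +1.1547 / +2.0000)
    (4,1) via x @ 0.4850
    (4,2) via y @ 1.5600
    (5,2) via x @ 1.6397  # hit
  → r_2 = 1.6397
beam 3: φ=45°, α=120°
  direction (-0.5000, 0.8660); cell (3,1); t to first gridline: x 1.1600, y 0.9007 (then +2.0000 / +1.1547)
    (3,2) via y @ 0.9007
    (2,2) via x @ 1.1600
    (2,3) via y @ 2.0554
    (1,3) via x @ 3.1600
    (1,4) via y @ 3.2101
    (1,5) via y @ 4.3648
    (0,5) via x @ 5.1600  # hit
  → r_3 = 5.1600
beam 4: φ=135°, α=210°
  direction (-0.8660, -0.5000); cell (3,1); t to first gridline: x 0.6697, y 0.4400 (then +1.1547 / +2.0000)
    (3,0) via y @ 0.4400  # hit
  → r_4 = 0.4400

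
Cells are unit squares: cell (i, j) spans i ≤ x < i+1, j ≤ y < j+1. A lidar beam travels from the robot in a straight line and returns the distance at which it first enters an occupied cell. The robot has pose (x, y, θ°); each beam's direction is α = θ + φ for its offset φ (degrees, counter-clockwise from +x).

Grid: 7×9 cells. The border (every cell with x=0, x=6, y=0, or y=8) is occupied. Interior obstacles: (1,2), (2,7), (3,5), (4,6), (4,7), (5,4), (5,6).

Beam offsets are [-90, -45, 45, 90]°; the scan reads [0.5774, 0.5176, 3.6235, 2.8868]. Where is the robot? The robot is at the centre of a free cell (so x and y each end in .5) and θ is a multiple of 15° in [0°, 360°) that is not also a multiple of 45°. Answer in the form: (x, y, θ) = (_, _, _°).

(x, y, θ) = (5.5, 3.5, 150°)

Candidates: 28 free-cell centres × 16 headings = 448 poses. Raycast each; keep the one whose scan matches to 4 dp.
  (2.5, 1.5, 255°): beam 1 = 1.5529 ≠ 0.5774 ✗
  (3.5, 4.5, 285°): beam 1 = 2.5882 ≠ 0.5774 ✗
  (2.5, 6.5, 75°): beam 1 = 1.5529 ≠ 0.5774 ✗
  (2.5, 5.5, 165°): beam 1 = 1.5529 ≠ 0.5774 ✗
  …
  (5.5, 3.5, 150°): r_1=0.5774, r_2=0.5176, r_3=3.6235, r_4=2.8868 — all match ✓
Unique over the lattice → pose = (5.5, 3.5, 150°).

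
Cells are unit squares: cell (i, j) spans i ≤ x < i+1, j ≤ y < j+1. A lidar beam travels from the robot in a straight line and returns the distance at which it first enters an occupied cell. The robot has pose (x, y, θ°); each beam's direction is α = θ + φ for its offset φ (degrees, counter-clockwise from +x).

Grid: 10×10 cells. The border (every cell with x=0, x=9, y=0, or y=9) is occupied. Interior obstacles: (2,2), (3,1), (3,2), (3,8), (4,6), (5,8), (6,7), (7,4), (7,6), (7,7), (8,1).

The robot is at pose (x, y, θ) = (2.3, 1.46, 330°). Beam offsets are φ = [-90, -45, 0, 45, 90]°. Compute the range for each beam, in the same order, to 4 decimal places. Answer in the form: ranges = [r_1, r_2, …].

ranges = [0.5312, 0.4762, 0.8083, 0.7247, 0.6235]

beam 1: φ=-90°, α=240°
  dir = (cos 240°, sin 240°) = (-0.5000, -0.8660); from cell (2,1)
  next x-line at t=0.6000, next y-line at t=0.5312; Δt_x=2.0000, Δt_y=1.1547
    y: enter (2,0) at t=0.5312 ← occupied
  → r_1 = 0.5312
beam 2: φ=-45°, α=285°
  dir = (cos 285°, sin 285°) = (0.2588, -0.9659); from cell (2,1)
  next x-line at t=2.7046, next y-line at t=0.4762; Δt_x=3.8637, Δt_y=1.0353
    y: enter (2,0) at t=0.4762 ← occupied
  → r_2 = 0.4762
beam 3: φ=0°, α=330°
  dir = (cos 330°, sin 330°) = (0.8660, -0.5000); from cell (2,1)
  next x-line at t=0.8083, next y-line at t=0.9200; Δt_x=1.1547, Δt_y=2.0000
    x: enter (3,1) at t=0.8083 ← occupied
  → r_3 = 0.8083
beam 4: φ=45°, α=15°
  dir = (cos 15°, sin 15°) = (0.9659, 0.2588); from cell (2,1)
  next x-line at t=0.7247, next y-line at t=2.0864; Δt_x=1.0353, Δt_y=3.8637
    x: enter (3,1) at t=0.7247 ← occupied
  → r_4 = 0.7247
beam 5: φ=90°, α=60°
  dir = (cos 60°, sin 60°) = (0.5000, 0.8660); from cell (2,1)
  next x-line at t=1.4000, next y-line at t=0.6235; Δt_x=2.0000, Δt_y=1.1547
    y: enter (2,2) at t=0.6235 ← occupied
  → r_5 = 0.6235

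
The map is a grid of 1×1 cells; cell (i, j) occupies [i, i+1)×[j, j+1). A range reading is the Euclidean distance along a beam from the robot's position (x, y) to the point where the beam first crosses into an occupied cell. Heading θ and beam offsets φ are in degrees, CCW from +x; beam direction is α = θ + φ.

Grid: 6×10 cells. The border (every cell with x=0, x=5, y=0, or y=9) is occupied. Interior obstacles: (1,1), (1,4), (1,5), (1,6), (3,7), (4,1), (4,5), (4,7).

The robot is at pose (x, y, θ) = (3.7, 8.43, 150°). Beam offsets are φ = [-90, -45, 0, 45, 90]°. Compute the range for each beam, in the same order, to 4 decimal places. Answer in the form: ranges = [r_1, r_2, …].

beam 1: φ=-90°, α=60°
  cosα=0.5000 sinα=0.8660 | (3,8) | tMaxX 0.6000 tMaxY 0.6582 | tΔX 2.0000 tΔY 1.1547
    t=0.6000 [x] (4,8)
    t=0.6582 [y] (4,9) — stop
  → r_1 = 0.6582
beam 2: φ=-45°, α=105°
  cosα=-0.2588 sinα=0.9659 | (3,8) | tMaxX 2.7046 tMaxY 0.5901 | tΔX 3.8637 tΔY 1.0353
    t=0.5901 [y] (3,9) — stop
  → r_2 = 0.5901
beam 3: φ=0°, α=150°
  cosα=-0.8660 sinα=0.5000 | (3,8) | tMaxX 0.8083 tMaxY 1.1400 | tΔX 1.1547 tΔY 2.0000
    t=0.8083 [x] (2,8)
    t=1.1400 [y] (2,9) — stop
  → r_3 = 1.1400
beam 4: φ=45°, α=195°
  cosα=-0.9659 sinα=-0.2588 | (3,8) | tMaxX 0.7247 tMaxY 1.6614 | tΔX 1.0353 tΔY 3.8637
    t=0.7247 [x] (2,8)
    t=1.6614 [y] (2,7)
    t=1.7600 [x] (1,7)
    t=2.7952 [x] (0,7) — stop
  → r_4 = 2.7952
beam 5: φ=90°, α=240°
  cosα=-0.5000 sinα=-0.8660 | (3,8) | tMaxX 1.4000 tMaxY 0.4965 | tΔX 2.0000 tΔY 1.1547
    t=0.4965 [y] (3,7) — stop
  → r_5 = 0.4965

ranges = [0.6582, 0.5901, 1.1400, 2.7952, 0.4965]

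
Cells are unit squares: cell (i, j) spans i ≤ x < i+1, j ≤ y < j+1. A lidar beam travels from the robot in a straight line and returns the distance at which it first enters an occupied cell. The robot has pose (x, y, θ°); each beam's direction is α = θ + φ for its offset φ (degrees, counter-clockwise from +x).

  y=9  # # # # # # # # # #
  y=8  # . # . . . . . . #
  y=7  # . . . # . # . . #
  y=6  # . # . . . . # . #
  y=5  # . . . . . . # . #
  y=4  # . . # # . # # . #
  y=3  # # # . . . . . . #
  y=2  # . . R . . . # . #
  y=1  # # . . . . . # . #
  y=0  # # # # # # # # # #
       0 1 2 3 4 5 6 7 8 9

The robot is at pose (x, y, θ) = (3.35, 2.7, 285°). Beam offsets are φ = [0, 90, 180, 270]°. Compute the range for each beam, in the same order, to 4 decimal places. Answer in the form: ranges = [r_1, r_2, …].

ranges = [1.7600, 5.8493, 1.3459, 2.4329]

beam 1: φ=0°, α=285°
  dir = (cos 285°, sin 285°) = (0.2588, -0.9659); from cell (3,2)
  next x-line at t=2.5114, next y-line at t=0.7247; Δt_x=3.8637, Δt_y=1.0353
    y: enter (3,1) at t=0.7247
    y: enter (3,0) at t=1.7600 ← occupied
  → r_1 = 1.7600
beam 2: φ=90°, α=15°
  dir = (cos 15°, sin 15°) = (0.9659, 0.2588); from cell (3,2)
  next x-line at t=0.6729, next y-line at t=1.1591; Δt_x=1.0353, Δt_y=3.8637
    x: enter (4,2) at t=0.6729
    y: enter (4,3) at t=1.1591
    x: enter (5,3) at t=1.7082
    x: enter (6,3) at t=2.7435
    x: enter (7,3) at t=3.7788
    x: enter (8,3) at t=4.8140
    y: enter (8,4) at t=5.0228
    x: enter (9,4) at t=5.8493 ← occupied
  → r_2 = 5.8493
beam 3: φ=180°, α=105°
  dir = (cos 105°, sin 105°) = (-0.2588, 0.9659); from cell (3,2)
  next x-line at t=1.3523, next y-line at t=0.3106; Δt_x=3.8637, Δt_y=1.0353
    y: enter (3,3) at t=0.3106
    y: enter (3,4) at t=1.3459 ← occupied
  → r_3 = 1.3459
beam 4: φ=270°, α=195°
  dir = (cos 195°, sin 195°) = (-0.9659, -0.2588); from cell (3,2)
  next x-line at t=0.3623, next y-line at t=2.7046; Δt_x=1.0353, Δt_y=3.8637
    x: enter (2,2) at t=0.3623
    x: enter (1,2) at t=1.3976
    x: enter (0,2) at t=2.4329 ← occupied
  → r_4 = 2.4329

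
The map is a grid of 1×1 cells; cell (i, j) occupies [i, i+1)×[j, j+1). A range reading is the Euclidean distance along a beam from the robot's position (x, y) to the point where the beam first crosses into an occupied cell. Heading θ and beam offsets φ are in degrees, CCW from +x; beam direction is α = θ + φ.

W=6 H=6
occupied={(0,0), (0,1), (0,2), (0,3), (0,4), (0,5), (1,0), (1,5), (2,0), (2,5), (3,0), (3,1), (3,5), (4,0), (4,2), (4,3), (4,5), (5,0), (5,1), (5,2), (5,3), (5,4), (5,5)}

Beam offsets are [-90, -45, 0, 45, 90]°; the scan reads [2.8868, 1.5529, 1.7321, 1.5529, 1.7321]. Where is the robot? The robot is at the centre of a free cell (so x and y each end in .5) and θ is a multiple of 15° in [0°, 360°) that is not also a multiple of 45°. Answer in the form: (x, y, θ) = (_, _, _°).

(x, y, θ) = (2.5, 3.5, 120°)

Candidates: 13 free-cell centres × 16 headings = 208 poses. Raycast each; keep the one whose scan matches to 4 dp.
  (3.5, 3.5, 60°): beam 1 = 0.5774 ≠ 2.8868 ✗
  (2.5, 4.5, 300°): beam 1 = 1.7321 ≠ 2.8868 ✗
  (1.5, 1.5, 120°): beam 2 = 3.6235 ≠ 1.5529 ✗
  …
  (2.5, 3.5, 120°): r_1=2.8868, r_2=1.5529, r_3=1.7321, r_4=1.5529, r_5=1.7321 — all match ✓
No second candidate reproduces the full scan.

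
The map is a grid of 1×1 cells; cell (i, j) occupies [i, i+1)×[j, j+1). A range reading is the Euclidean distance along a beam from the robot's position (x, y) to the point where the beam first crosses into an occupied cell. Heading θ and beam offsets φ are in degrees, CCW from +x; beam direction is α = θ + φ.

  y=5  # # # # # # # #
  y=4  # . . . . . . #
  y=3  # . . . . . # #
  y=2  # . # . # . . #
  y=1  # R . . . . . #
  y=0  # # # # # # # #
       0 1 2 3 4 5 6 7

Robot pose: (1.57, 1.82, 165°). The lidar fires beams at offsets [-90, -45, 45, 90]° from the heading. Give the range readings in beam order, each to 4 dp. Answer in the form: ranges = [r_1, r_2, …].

ranges = [3.2922, 1.1400, 0.6582, 0.8489]

beam 1: φ=-90°, α=75°
  direction (0.2588, 0.9659); cell (1,1); t to first gridline: x 1.6614, y 0.1863 (then +3.8637 / +1.0353)
    (1,2) via y @ 0.1863
    (1,3) via y @ 1.2216
    (2,3) via x @ 1.6614
    (2,4) via y @ 2.2569
    (2,5) via y @ 3.2922  # hit
  → r_1 = 3.2922
beam 2: φ=-45°, α=120°
  direction (-0.5000, 0.8660); cell (1,1); t to first gridline: x 1.1400, y 0.2078 (then +2.0000 / +1.1547)
    (1,2) via y @ 0.2078
    (0,2) via x @ 1.1400  # hit
  → r_2 = 1.1400
beam 3: φ=45°, α=210°
  direction (-0.8660, -0.5000); cell (1,1); t to first gridline: x 0.6582, y 1.6400 (then +1.1547 / +2.0000)
    (0,1) via x @ 0.6582  # hit
  → r_3 = 0.6582
beam 4: φ=90°, α=255°
  direction (-0.2588, -0.9659); cell (1,1); t to first gridline: x 2.2023, y 0.8489 (then +3.8637 / +1.0353)
    (1,0) via y @ 0.8489  # hit
  → r_4 = 0.8489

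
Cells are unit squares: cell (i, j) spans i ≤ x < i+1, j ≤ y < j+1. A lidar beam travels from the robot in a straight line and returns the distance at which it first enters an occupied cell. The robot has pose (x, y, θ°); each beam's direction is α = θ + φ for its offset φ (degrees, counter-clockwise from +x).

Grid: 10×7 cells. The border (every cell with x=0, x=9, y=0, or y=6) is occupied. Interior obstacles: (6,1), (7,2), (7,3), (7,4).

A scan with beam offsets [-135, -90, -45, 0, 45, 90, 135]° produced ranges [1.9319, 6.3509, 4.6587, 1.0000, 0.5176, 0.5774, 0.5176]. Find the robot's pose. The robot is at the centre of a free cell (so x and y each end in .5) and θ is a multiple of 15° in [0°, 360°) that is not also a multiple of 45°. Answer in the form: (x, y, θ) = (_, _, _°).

The pose lattice has 36·16 = 576 candidates. Test each by forward raycasting.
  (1.5, 4.5, 165°): beam 1 = 3.0000 ≠ 1.9319 ✗
  (4.5, 5.5, 150°): beam 2 = 0.5774 ≠ 6.3509 ✗
  (2.5, 4.5, 210°): beam 1 = 1.5529 ≠ 1.9319 ✗
  (5.5, 3.5, 120°): beam 1 = 1.5529 ≠ 1.9319 ✗
  (2.5, 4.5, 255°): beam 1 = 1.7321 ≠ 1.9319 ✗
  …
  (1.5, 1.5, 120°): r_1=1.9319, r_2=6.3509, r_3=4.6587, r_4=1.0000, r_5=0.5176, r_6=0.5774, r_7=0.5176 — all match ✓
No second candidate reproduces the full scan.

(x, y, θ) = (1.5, 1.5, 120°)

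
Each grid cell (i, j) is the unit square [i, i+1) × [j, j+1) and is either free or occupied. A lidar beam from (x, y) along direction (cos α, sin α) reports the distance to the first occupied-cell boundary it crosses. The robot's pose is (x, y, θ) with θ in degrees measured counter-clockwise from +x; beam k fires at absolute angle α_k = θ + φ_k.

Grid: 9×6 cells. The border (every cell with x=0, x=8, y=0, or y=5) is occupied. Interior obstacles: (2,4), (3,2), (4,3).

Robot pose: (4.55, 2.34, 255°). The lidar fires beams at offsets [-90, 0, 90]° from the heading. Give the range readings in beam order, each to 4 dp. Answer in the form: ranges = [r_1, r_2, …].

ranges = [0.5694, 1.3873, 3.5717]

beam 1: φ=-90°, α=165°
  dir = (cos 165°, sin 165°) = (-0.9659, 0.2588); from cell (4,2)
  next x-line at t=0.5694, next y-line at t=2.5500; Δt_x=1.0353, Δt_y=3.8637
    x: enter (3,2) at t=0.5694 ← occupied
  → r_1 = 0.5694
beam 2: φ=0°, α=255°
  dir = (cos 255°, sin 255°) = (-0.2588, -0.9659); from cell (4,2)
  next x-line at t=2.1250, next y-line at t=0.3520; Δt_x=3.8637, Δt_y=1.0353
    y: enter (4,1) at t=0.3520
    y: enter (4,0) at t=1.3873 ← occupied
  → r_2 = 1.3873
beam 3: φ=90°, α=345°
  dir = (cos 345°, sin 345°) = (0.9659, -0.2588); from cell (4,2)
  next x-line at t=0.4659, next y-line at t=1.3137; Δt_x=1.0353, Δt_y=3.8637
    x: enter (5,2) at t=0.4659
    y: enter (5,1) at t=1.3137
    x: enter (6,1) at t=1.5012
    x: enter (7,1) at t=2.5364
    x: enter (8,1) at t=3.5717 ← occupied
  → r_3 = 3.5717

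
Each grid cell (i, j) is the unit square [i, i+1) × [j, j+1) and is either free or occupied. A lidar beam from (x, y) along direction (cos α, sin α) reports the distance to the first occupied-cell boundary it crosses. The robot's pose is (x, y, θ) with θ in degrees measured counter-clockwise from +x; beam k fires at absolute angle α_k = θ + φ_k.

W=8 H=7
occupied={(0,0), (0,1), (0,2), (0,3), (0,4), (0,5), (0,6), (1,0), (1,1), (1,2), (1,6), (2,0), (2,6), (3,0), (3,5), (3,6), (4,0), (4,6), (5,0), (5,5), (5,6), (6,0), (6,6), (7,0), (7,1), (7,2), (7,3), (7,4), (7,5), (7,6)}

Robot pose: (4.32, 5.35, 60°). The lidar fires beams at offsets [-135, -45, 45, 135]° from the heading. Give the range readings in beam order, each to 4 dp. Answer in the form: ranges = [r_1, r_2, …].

beam 1: φ=-135°, α=285°
  d=(0.2588,-0.9659)  start (4,5)  tX=2.6273 tY=0.3623  stride 1/|dx|=3.8637 1/|dy|=1.0353
    cross y-line → (4,4), t=0.3623
    cross y-line → (4,3), t=1.3976
    cross y-line → (4,2), t=2.4329
    cross x-line → (5,2), t=2.6273
    cross y-line → (5,1), t=3.4682
    cross y-line → (5,0), t=4.5035 (wall)
  → r_1 = 4.5035
beam 2: φ=-45°, α=15°
  d=(0.9659,0.2588)  start (4,5)  tX=0.7040 tY=2.5114  stride 1/|dx|=1.0353 1/|dy|=3.8637
    cross x-line → (5,5), t=0.7040 (wall)
  → r_2 = 0.7040
beam 3: φ=45°, α=105°
  d=(-0.2588,0.9659)  start (4,5)  tX=1.2364 tY=0.6729  stride 1/|dx|=3.8637 1/|dy|=1.0353
    cross y-line → (4,6), t=0.6729 (wall)
  → r_3 = 0.6729
beam 4: φ=135°, α=195°
  d=(-0.9659,-0.2588)  start (4,5)  tX=0.3313 tY=1.3523  stride 1/|dx|=1.0353 1/|dy|=3.8637
    cross x-line → (3,5), t=0.3313 (wall)
  → r_4 = 0.3313

ranges = [4.5035, 0.7040, 0.6729, 0.3313]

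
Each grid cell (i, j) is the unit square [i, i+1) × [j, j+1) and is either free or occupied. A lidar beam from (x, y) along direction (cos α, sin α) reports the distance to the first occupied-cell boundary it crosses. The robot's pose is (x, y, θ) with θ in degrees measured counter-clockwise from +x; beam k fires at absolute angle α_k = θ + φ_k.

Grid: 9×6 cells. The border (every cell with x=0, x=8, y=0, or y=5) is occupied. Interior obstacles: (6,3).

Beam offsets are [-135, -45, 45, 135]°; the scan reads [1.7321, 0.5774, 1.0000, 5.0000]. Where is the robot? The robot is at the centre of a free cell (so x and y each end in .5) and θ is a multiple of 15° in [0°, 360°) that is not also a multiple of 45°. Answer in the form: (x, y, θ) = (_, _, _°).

(x, y, θ) = (1.5, 3.5, 195°)

Candidates: 27 free-cell centres × 16 headings = 432 poses. Raycast each; keep the one whose scan matches to 4 dp.
  (6.5, 4.5, 240°): beam 1 = 0.5176 ≠ 1.7321 ✗
  (4.5, 2.5, 60°): beam 1 = 1.5529 ≠ 1.7321 ✗
  (6.5, 4.5, 345°): beam 1 = 6.3509 ≠ 1.7321 ✗
  …
  (1.5, 3.5, 195°): r_1=1.7321, r_2=0.5774, r_3=1.0000, r_4=5.0000 — all match ✓
Unique over the lattice → pose = (1.5, 3.5, 195°).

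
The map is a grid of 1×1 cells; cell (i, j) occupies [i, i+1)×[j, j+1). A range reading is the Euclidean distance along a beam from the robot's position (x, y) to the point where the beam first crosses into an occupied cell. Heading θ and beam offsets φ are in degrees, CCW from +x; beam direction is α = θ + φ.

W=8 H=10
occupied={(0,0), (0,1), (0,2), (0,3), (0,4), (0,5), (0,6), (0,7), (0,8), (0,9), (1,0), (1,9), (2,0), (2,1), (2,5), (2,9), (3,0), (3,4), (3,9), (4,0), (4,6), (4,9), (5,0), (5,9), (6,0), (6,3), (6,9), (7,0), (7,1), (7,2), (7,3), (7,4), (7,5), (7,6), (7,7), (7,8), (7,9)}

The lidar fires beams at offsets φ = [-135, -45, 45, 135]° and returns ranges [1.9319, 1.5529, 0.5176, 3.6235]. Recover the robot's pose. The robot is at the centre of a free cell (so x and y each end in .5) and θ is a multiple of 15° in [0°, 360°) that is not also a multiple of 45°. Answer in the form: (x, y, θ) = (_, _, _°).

Candidates: 43 free-cell centres × 16 headings = 688 poses. Raycast each; keep the one whose scan matches to 4 dp.
  (5.5, 3.5, 285°): beam 1 = 1.7321 ≠ 1.9319 ✗
  (1.5, 5.5, 165°): beam 1 = 0.5774 ≠ 1.9319 ✗
  (5.5, 6.5, 30°): beam 1 = 5.6940 ≠ 1.9319 ✗
  (4.5, 3.5, 255°): beam 1 = 1.0000 ≠ 1.9319 ✗
  …
  (4.5, 4.5, 120°): r_1=1.9319, r_2=1.5529, r_3=0.5176, r_4=3.6235 — all match ✓
No second candidate reproduces the full scan.

(x, y, θ) = (4.5, 4.5, 120°)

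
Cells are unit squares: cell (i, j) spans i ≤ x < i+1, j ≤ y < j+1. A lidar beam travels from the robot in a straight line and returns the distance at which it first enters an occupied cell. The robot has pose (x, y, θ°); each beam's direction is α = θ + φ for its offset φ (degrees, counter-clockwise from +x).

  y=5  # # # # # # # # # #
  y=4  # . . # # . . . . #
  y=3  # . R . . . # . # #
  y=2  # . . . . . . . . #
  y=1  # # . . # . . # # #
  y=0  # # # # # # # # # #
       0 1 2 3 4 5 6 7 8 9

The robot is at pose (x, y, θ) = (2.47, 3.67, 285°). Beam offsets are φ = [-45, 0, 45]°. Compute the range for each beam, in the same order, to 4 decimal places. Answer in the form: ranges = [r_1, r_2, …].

beam 1: φ=-45°, α=240°
  dir = (cos 240°, sin 240°) = (-0.5000, -0.8660); from cell (2,3)
  next x-line at t=0.9400, next y-line at t=0.7736; Δt_x=2.0000, Δt_y=1.1547
    y: enter (2,2) at t=0.7736
    x: enter (1,2) at t=0.9400
    y: enter (1,1) at t=1.9283 ← occupied
  → r_1 = 1.9283
beam 2: φ=0°, α=285°
  dir = (cos 285°, sin 285°) = (0.2588, -0.9659); from cell (2,3)
  next x-line at t=2.0478, next y-line at t=0.6936; Δt_x=3.8637, Δt_y=1.0353
    y: enter (2,2) at t=0.6936
    y: enter (2,1) at t=1.7289
    x: enter (3,1) at t=2.0478
    y: enter (3,0) at t=2.7642 ← occupied
  → r_2 = 2.7642
beam 3: φ=45°, α=330°
  dir = (cos 330°, sin 330°) = (0.8660, -0.5000); from cell (2,3)
  next x-line at t=0.6120, next y-line at t=1.3400; Δt_x=1.1547, Δt_y=2.0000
    x: enter (3,3) at t=0.6120
    y: enter (3,2) at t=1.3400
    x: enter (4,2) at t=1.7667
    x: enter (5,2) at t=2.9214
    y: enter (5,1) at t=3.3400
    x: enter (6,1) at t=4.0761
    x: enter (7,1) at t=5.2308 ← occupied
  → r_3 = 5.2308

ranges = [1.9283, 2.7642, 5.2308]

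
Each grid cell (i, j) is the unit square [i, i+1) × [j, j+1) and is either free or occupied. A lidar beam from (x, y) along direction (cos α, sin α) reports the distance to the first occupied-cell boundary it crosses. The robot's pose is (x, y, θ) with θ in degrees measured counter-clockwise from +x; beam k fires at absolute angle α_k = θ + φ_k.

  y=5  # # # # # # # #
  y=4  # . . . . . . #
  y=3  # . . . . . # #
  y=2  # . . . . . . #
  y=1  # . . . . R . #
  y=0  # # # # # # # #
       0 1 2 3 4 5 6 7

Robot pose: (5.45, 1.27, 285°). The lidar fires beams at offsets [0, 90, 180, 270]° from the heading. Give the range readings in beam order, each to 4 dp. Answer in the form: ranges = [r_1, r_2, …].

ranges = [0.2795, 1.6047, 3.8616, 1.0432]

beam 1: φ=0°, α=285°
  direction (0.2588, -0.9659); cell (5,1); t to first gridline: x 2.1250, y 0.2795 (then +3.8637 / +1.0353)
    (5,0) via y @ 0.2795  # hit
  → r_1 = 0.2795
beam 2: φ=90°, α=15°
  direction (0.9659, 0.2588); cell (5,1); t to first gridline: x 0.5694, y 2.8205 (then +1.0353 / +3.8637)
    (6,1) via x @ 0.5694
    (7,1) via x @ 1.6047  # hit
  → r_2 = 1.6047
beam 3: φ=180°, α=105°
  direction (-0.2588, 0.9659); cell (5,1); t to first gridline: x 1.7387, y 0.7558 (then +3.8637 / +1.0353)
    (5,2) via y @ 0.7558
    (4,2) via x @ 1.7387
    (4,3) via y @ 1.7910
    (4,4) via y @ 2.8263
    (4,5) via y @ 3.8616  # hit
  → r_3 = 3.8616
beam 4: φ=270°, α=195°
  direction (-0.9659, -0.2588); cell (5,1); t to first gridline: x 0.4659, y 1.0432 (then +1.0353 / +3.8637)
    (4,1) via x @ 0.4659
    (4,0) via y @ 1.0432  # hit
  → r_4 = 1.0432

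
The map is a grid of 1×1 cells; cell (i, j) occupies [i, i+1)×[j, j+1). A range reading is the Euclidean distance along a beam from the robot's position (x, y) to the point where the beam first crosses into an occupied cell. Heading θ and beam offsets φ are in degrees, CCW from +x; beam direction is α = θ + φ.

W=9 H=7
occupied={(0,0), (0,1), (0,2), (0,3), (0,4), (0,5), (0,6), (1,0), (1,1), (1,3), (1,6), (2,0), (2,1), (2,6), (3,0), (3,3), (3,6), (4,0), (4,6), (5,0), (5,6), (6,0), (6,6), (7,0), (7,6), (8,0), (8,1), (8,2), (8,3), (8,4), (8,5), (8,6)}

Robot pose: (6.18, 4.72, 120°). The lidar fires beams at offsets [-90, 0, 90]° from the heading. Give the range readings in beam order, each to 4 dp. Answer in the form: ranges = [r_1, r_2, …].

beam 1: φ=-90°, α=30°
  d=(0.8660,0.5000)  start (6,4)  tX=0.9469 tY=0.5600  stride 1/|dx|=1.1547 1/|dy|=2.0000
    cross y-line → (6,5), t=0.5600
    cross x-line → (7,5), t=0.9469
    cross x-line → (8,5), t=2.1016 (wall)
  → r_1 = 2.1016
beam 2: φ=0°, α=120°
  d=(-0.5000,0.8660)  start (6,4)  tX=0.3600 tY=0.3233  stride 1/|dx|=2.0000 1/|dy|=1.1547
    cross y-line → (6,5), t=0.3233
    cross x-line → (5,5), t=0.3600
    cross y-line → (5,6), t=1.4780 (wall)
  → r_2 = 1.4780
beam 3: φ=90°, α=210°
  d=(-0.8660,-0.5000)  start (6,4)  tX=0.2078 tY=1.4400  stride 1/|dx|=1.1547 1/|dy|=2.0000
    cross x-line → (5,4), t=0.2078
    cross x-line → (4,4), t=1.3625
    cross y-line → (4,3), t=1.4400
    cross x-line → (3,3), t=2.5172 (wall)
  → r_3 = 2.5172

ranges = [2.1016, 1.4780, 2.5172]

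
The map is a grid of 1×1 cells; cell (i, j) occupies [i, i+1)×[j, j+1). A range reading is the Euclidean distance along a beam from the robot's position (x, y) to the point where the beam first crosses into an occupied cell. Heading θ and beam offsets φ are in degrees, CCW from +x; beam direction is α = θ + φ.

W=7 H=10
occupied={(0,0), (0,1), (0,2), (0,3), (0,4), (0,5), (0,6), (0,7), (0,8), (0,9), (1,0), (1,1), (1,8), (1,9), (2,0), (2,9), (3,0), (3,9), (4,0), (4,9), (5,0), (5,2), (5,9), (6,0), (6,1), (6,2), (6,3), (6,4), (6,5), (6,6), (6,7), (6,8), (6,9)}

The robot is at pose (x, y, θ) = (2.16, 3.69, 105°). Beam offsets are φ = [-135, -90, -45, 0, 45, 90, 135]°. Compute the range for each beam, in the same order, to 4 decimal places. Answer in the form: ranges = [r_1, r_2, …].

beam 1: φ=-135°, α=330°
  direction (0.8660, -0.5000); cell (2,3); t to first gridline: x 0.9699, y 1.3800 (then +1.1547 / +2.0000)
    (3,3) via x @ 0.9699
    (3,2) via y @ 1.3800
    (4,2) via x @ 2.1246
    (5,2) via x @ 3.2793  # hit
  → r_1 = 3.2793
beam 2: φ=-90°, α=15°
  direction (0.9659, 0.2588); cell (2,3); t to first gridline: x 0.8696, y 1.1977 (then +1.0353 / +3.8637)
    (3,3) via x @ 0.8696
    (3,4) via y @ 1.1977
    (4,4) via x @ 1.9049
    (5,4) via x @ 2.9402
    (6,4) via x @ 3.9755  # hit
  → r_2 = 3.9755
beam 3: φ=-45°, α=60°
  direction (0.5000, 0.8660); cell (2,3); t to first gridline: x 1.6800, y 0.3580 (then +2.0000 / +1.1547)
    (2,4) via y @ 0.3580
    (2,5) via y @ 1.5127
    (3,5) via x @ 1.6800
    (3,6) via y @ 2.6674
    (4,6) via x @ 3.6800
    (4,7) via y @ 3.8221
    (4,8) via y @ 4.9768
    (5,8) via x @ 5.6800
    (5,9) via y @ 6.1315  # hit
  → r_3 = 6.1315
beam 4: φ=0°, α=105°
  direction (-0.2588, 0.9659); cell (2,3); t to first gridline: x 0.6182, y 0.3209 (then +3.8637 / +1.0353)
    (2,4) via y @ 0.3209
    (1,4) via x @ 0.6182
    (1,5) via y @ 1.3562
    (1,6) via y @ 2.3915
    (1,7) via y @ 3.4268
    (1,8) via y @ 4.4620  # hit
  → r_4 = 4.4620
beam 5: φ=45°, α=150°
  direction (-0.8660, 0.5000); cell (2,3); t to first gridline: x 0.1848, y 0.6200 (then +1.1547 / +2.0000)
    (1,3) via x @ 0.1848
    (1,4) via y @ 0.6200
    (0,4) via x @ 1.3395  # hit
  → r_5 = 1.3395
beam 6: φ=90°, α=195°
  direction (-0.9659, -0.2588); cell (2,3); t to first gridline: x 0.1656, y 2.6660 (then +1.0353 / +3.8637)
    (1,3) via x @ 0.1656
    (0,3) via x @ 1.2009  # hit
  → r_6 = 1.2009
beam 7: φ=135°, α=240°
  direction (-0.5000, -0.8660); cell (2,3); t to first gridline: x 0.3200, y 0.7967 (then +2.0000 / +1.1547)
    (1,3) via x @ 0.3200
    (1,2) via y @ 0.7967
    (1,1) via y @ 1.9514  # hit
  → r_7 = 1.9514

ranges = [3.2793, 3.9755, 6.1315, 4.4620, 1.3395, 1.2009, 1.9514]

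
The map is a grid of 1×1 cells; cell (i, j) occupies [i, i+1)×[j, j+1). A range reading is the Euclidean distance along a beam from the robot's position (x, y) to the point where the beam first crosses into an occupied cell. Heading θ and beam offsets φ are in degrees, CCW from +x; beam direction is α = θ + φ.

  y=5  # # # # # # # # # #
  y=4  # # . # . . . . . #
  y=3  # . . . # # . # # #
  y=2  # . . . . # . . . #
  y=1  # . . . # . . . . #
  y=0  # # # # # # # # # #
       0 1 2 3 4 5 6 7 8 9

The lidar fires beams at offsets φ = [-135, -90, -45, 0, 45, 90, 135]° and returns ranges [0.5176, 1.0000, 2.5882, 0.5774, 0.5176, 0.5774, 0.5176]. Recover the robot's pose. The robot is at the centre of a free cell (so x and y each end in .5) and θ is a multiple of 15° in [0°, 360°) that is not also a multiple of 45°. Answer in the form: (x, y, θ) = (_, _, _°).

(x, y, θ) = (8.5, 4.5, 240°)

Enumerate (i+0.5, j+0.5, θ) over the 24 free cells and 16 admissible headings. For each, cast all 7 beams and compare to the given ranges.
  (3.5, 2.5, 210°): beam 1 = 1.5529 ≠ 0.5176 ✗
  (7.5, 1.5, 120°): beam 1 = 1.5529 ≠ 0.5176 ✗
  (3.5, 3.5, 165°): beam 1 = 0.5774 ≠ 0.5176 ✗
  (3.5, 2.5, 330°): beam 1 = 2.5882 ≠ 0.5176 ✗
  (8.5, 4.5, 195°): beam 1 = 0.5774 ≠ 0.5176 ✗
  …
  (8.5, 4.5, 240°): r_1=0.5176, r_2=1.0000, r_3=2.5882, r_4=0.5774, r_5=0.5176, r_6=0.5774, r_7=0.5176 — all match ✓
No second candidate reproduces the full scan.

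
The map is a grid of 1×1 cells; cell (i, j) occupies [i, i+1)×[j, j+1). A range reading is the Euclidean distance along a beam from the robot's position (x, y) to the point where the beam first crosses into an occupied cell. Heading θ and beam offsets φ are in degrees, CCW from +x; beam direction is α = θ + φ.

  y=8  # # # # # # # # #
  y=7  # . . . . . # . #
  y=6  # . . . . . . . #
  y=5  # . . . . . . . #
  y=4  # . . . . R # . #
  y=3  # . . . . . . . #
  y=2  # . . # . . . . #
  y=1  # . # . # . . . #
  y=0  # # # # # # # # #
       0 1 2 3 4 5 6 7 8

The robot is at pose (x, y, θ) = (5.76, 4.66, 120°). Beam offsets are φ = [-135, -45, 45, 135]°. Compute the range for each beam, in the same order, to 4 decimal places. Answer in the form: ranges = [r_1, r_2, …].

beam 1: φ=-135°, α=345°
  cosα=0.9659 sinα=-0.2588 | (5,4) | tMaxX 0.2485 tMaxY 2.5500 | tΔX 1.0353 tΔY 3.8637
    t=0.2485 [x] (6,4) — stop
  → r_1 = 0.2485
beam 2: φ=-45°, α=75°
  cosα=0.2588 sinα=0.9659 | (5,4) | tMaxX 0.9273 tMaxY 0.3520 | tΔX 3.8637 tΔY 1.0353
    t=0.3520 [y] (5,5)
    t=0.9273 [x] (6,5)
    t=1.3873 [y] (6,6)
    t=2.4225 [y] (6,7) — stop
  → r_2 = 2.4225
beam 3: φ=45°, α=165°
  cosα=-0.9659 sinα=0.2588 | (5,4) | tMaxX 0.7868 tMaxY 1.3137 | tΔX 1.0353 tΔY 3.8637
    t=0.7868 [x] (4,4)
    t=1.3137 [y] (4,5)
    t=1.8221 [x] (3,5)
    t=2.8574 [x] (2,5)
    t=3.8926 [x] (1,5)
    t=4.9279 [x] (0,5) — stop
  → r_3 = 4.9279
beam 4: φ=135°, α=255°
  cosα=-0.2588 sinα=-0.9659 | (5,4) | tMaxX 2.9364 tMaxY 0.6833 | tΔX 3.8637 tΔY 1.0353
    t=0.6833 [y] (5,3)
    t=1.7186 [y] (5,2)
    t=2.7538 [y] (5,1)
    t=2.9364 [x] (4,1) — stop
  → r_4 = 2.9364

ranges = [0.2485, 2.4225, 4.9279, 2.9364]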